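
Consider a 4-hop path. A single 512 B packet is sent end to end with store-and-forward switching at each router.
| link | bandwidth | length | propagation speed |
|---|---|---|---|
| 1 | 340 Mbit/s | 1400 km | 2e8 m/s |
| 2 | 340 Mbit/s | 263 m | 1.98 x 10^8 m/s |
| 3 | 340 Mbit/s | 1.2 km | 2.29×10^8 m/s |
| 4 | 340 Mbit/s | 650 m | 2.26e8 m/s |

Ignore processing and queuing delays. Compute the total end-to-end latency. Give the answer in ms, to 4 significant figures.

7.058 ms

L = 512 × 8 = 4096 bits.
Transmission delay per hop = L/R = 4096/340000000 = 0.0120471 ms; 4 hops → 0.0481882 ms.
Propagation delays (d/s per hop): 7, 0.00132828, 0.00524017, 0.00287611 ms; sum = 7.00944 ms.
End-to-end = 7.058 ms.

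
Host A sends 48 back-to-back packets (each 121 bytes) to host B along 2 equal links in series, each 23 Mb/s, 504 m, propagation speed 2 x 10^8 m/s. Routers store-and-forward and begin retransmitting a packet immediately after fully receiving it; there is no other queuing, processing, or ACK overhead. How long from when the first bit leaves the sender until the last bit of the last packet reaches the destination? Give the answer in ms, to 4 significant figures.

Per-hop transmission t_tx = L/R = 968/23000000 = 0.042087 ms.
Per-hop propagation t_prop = 504/200000000 = 0.00252 ms.
Pipeline fill: first packet needs 2·t_tx to clear all hops; remaining 47 packets each add one t_tx.
Total = (2+48-1)·t_tx + 2·t_prop = 49·0.042087 + 2·0.00252 = 2.067 ms.

2.067 ms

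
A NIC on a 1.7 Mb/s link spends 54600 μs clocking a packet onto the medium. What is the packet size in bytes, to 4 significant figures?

11600 bytes

L = R × t_tx = 1700000 b/s × 0.0546 s = 92820 bits.
In bytes: 92820 / 8 = 11600 bytes.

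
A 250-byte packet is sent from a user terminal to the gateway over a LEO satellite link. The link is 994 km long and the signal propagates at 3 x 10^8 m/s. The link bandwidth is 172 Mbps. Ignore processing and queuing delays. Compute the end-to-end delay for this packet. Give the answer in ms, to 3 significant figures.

L = 250 × 8 = 2000 bits.
Transmission delay = L/R = 2000 / 172000000 = 0.0116279 ms.
Propagation delay = d/s = 994000 m / 300000000 m/s = 3.31333 ms.
Total = 3.32 ms.

3.32 ms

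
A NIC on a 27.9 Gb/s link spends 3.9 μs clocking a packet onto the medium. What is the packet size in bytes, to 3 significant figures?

L = R × t_tx = 27900000000 b/s × 3.9e-06 s = 108810 bits.
In bytes: 108810 / 8 = 13600 bytes.

13600 bytes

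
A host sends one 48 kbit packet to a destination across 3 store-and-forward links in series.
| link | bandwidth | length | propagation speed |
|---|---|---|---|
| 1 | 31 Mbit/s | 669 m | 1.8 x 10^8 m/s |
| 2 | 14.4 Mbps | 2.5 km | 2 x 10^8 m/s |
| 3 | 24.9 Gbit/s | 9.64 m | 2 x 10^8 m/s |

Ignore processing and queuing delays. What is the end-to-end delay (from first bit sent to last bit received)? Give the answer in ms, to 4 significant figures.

4.900 ms

L = 48000 bits.
Transmission delays (L/R per hop): 1.54839, 3.33333, 0.00192771 ms; sum = 4.88365 ms.
Propagation delays (d/s per hop): 0.00371667, 0.0125, 4.82e-05 ms; sum = 0.0162649 ms.
End-to-end = 4.900 ms.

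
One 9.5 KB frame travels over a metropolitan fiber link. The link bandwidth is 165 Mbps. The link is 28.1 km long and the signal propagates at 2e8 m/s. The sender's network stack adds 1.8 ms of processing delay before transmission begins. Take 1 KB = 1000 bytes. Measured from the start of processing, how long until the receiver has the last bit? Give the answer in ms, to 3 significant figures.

2.40 ms

L = 76000 bits.
Transmission delay = L/R = 76000 / 165000000 = 0.460606 ms.
Propagation delay = d/s = 28100 m / 200000000 m/s = 0.1405 ms.
Plus processing delay 1.8 ms = 1.8 ms.
Total = 2.40 ms.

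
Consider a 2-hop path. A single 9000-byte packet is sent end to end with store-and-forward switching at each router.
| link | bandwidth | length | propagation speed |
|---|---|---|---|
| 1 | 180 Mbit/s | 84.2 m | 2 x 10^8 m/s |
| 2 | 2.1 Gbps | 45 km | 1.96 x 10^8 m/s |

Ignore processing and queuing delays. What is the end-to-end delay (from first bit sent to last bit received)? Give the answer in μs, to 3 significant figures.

L = 9000 × 8 = 72000 bits.
Transmission delays (L/R per hop): 400, 34.2857 μs; sum = 434.286 μs.
Propagation delays (d/s per hop): 0.421, 229.592 μs; sum = 230.013 μs.
End-to-end = 664 μs.

664 μs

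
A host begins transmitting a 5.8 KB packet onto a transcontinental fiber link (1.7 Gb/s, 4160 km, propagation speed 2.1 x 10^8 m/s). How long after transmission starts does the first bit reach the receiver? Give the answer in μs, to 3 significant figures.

19800 μs

First bit experiences only propagation delay: d/s = 4160000/210000000 = 19800 μs.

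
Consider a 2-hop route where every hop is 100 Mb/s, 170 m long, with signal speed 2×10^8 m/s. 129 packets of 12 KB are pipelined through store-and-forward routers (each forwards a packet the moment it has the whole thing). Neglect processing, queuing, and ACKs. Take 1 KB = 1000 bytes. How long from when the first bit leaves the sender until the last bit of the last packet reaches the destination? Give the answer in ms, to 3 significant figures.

125 ms

Per-hop transmission t_tx = L/R = 96000/100000000 = 0.96 ms.
Per-hop propagation t_prop = 170/200000000 = 0.00085 ms.
Pipeline fill: first packet needs 2·t_tx to clear all hops; remaining 128 packets each add one t_tx.
Total = (2+129-1)·t_tx + 2·t_prop = 130·0.96 + 2·0.00085 = 125 ms.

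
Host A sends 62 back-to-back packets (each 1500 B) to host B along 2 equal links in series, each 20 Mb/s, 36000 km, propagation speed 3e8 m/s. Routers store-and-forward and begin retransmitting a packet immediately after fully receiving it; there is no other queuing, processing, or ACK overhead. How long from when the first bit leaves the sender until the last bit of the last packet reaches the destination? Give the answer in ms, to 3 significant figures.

278 ms

Per-hop transmission t_tx = L/R = 12000/20000000 = 0.6 ms.
Per-hop propagation t_prop = 36000000/300000000 = 120 ms.
Pipeline fill: first packet needs 2·t_tx to clear all hops; remaining 61 packets each add one t_tx.
Total = (2+62-1)·t_tx + 2·t_prop = 63·0.6 + 2·120 = 278 ms.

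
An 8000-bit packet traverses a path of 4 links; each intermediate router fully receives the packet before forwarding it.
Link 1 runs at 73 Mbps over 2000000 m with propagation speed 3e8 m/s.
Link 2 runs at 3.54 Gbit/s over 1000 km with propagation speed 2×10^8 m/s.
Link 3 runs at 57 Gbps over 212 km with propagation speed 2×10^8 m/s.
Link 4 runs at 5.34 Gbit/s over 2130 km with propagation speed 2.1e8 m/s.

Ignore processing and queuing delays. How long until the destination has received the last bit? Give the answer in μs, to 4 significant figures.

22980 μs

Transmission delays (L/R per hop): 109.589, 2.25989, 0.140351, 1.49813 μs; sum = 113.487 μs.
Propagation delays (d/s per hop): 6666.67, 5000, 1060, 10142.9 μs; sum = 22869.5 μs.
End-to-end = 22980 μs.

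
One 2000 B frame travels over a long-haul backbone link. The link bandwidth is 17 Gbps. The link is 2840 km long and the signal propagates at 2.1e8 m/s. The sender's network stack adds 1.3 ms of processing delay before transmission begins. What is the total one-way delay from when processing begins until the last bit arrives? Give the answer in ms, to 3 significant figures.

14.8 ms

L = 2000 × 8 = 16000 bits.
Transmission delay = L/R = 16000 / 17000000000 = 0.000941176 ms.
Propagation delay = d/s = 2840000 m / 210000000 m/s = 13.5238 ms.
Plus processing delay 1.3 ms = 1.3 ms.
Total = 14.8 ms.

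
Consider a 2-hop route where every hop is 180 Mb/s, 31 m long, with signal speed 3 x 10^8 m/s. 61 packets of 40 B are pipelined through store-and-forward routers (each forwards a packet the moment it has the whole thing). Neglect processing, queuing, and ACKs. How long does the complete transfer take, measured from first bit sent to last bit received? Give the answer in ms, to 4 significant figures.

0.1104 ms

Per-hop transmission t_tx = L/R = 320/180000000 = 0.00177778 ms.
Per-hop propagation t_prop = 31/300000000 = 0.000103333 ms.
Pipeline fill: first packet needs 2·t_tx to clear all hops; remaining 60 packets each add one t_tx.
Total = (2+61-1)·t_tx + 2·t_prop = 62·0.00177778 + 2·0.000103333 = 0.1104 ms.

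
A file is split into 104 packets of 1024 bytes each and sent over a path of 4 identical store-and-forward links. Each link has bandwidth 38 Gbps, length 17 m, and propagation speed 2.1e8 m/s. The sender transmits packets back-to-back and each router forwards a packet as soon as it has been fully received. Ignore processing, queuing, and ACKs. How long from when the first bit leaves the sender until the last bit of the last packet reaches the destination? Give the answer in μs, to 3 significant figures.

23.4 μs

Per-hop transmission t_tx = L/R = 8192/38000000000 = 0.215579 μs.
Per-hop propagation t_prop = 17/210000000 = 0.0809524 μs.
Pipeline fill: first packet needs 4·t_tx to clear all hops; remaining 103 packets each add one t_tx.
Total = (4+104-1)·t_tx + 4·t_prop = 107·0.215579 + 4·0.0809524 = 23.4 μs.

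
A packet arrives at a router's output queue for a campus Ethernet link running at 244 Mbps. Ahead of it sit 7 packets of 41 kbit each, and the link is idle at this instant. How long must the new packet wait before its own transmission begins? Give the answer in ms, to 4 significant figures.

Each queued packet: L/R = 41000/244000000 = 0.168033 ms.
7 queued → 1.17623 ms.
Queuing delay = 1.176 ms.

1.176 ms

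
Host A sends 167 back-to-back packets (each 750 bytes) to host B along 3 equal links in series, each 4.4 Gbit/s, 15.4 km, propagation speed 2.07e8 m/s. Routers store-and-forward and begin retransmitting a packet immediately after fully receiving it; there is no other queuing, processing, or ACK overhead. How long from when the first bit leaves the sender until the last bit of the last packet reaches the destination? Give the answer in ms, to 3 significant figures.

Per-hop transmission t_tx = L/R = 6000/4400000000 = 0.00136364 ms.
Per-hop propagation t_prop = 15400/2.07e+08 = 0.0743961 ms.
Pipeline fill: first packet needs 3·t_tx to clear all hops; remaining 166 packets each add one t_tx.
Total = (3+167-1)·t_tx + 3·t_prop = 169·0.00136364 + 3·0.0743961 = 0.454 ms.

0.454 ms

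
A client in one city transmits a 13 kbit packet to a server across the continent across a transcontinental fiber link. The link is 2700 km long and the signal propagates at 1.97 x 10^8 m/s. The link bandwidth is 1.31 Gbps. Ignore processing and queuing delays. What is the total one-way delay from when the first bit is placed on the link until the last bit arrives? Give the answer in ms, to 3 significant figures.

L = 13000 bits.
Transmission delay = L/R = 13000 / 1310000000 = 0.00992366 ms.
Propagation delay = d/s = 2700000 m / 197000000 m/s = 13.7056 ms.
Total = 13.7 ms.

13.7 ms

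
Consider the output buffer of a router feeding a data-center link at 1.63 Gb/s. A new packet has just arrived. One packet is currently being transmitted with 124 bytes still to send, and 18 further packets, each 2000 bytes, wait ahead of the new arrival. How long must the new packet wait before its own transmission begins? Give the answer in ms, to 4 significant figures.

Each queued packet: L/R = 16000/1630000000 = 0.00981595 ms.
18 queued → 0.176687 ms.
Plus remaining 992 bits of current packet: 0.000608589 ms.
Queuing delay = 0.1773 ms.

0.1773 ms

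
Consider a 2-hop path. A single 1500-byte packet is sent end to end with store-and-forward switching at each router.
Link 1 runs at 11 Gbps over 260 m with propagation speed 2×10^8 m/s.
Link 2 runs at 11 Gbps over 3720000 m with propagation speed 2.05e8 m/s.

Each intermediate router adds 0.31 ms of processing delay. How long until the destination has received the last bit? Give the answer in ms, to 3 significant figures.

L = 1500 × 8 = 12000 bits.
Transmission delay per hop = L/R = 12000/11000000000 = 0.00109091 ms; 2 hops → 0.00218182 ms.
Propagation delays (d/s per hop): 0.0013, 18.1463 ms; sum = 18.1476 ms.
Processing at 1 router(s): 1 × 0.31 ms = 0.31 ms.
End-to-end = 18.5 ms.

18.5 ms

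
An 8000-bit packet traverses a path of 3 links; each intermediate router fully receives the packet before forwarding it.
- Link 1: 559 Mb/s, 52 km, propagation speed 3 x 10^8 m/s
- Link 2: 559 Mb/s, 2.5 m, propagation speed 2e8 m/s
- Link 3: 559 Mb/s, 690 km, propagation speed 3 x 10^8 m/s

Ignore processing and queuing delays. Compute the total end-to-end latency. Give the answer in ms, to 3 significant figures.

Transmission delay per hop = L/R = 8000/559000000 = 0.0143113 ms; 3 hops → 0.0429338 ms.
Propagation delays (d/s per hop): 0.173333, 1.25e-05, 2.3 ms; sum = 2.47335 ms.
End-to-end = 2.52 ms.

2.52 ms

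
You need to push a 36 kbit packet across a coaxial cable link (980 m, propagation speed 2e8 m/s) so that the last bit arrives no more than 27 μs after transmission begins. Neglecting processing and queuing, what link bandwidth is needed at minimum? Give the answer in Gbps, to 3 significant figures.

1.63 Gbps

Propagation delay = 980 / 200000000 = 4.9 μs.
Transmission budget = 27 − 4.9 = 22.1 μs.
R ≥ L / t_tx = 36000 bits / 2.21e-05 s = 1.63 Gbps.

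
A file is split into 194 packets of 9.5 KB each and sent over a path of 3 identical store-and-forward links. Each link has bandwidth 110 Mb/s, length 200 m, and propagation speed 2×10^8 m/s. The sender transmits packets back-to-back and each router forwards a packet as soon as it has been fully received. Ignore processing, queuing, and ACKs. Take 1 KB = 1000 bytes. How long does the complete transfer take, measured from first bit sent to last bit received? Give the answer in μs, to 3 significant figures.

Per-hop transmission t_tx = L/R = 76000/110000000 = 690.909 μs.
Per-hop propagation t_prop = 200/200000000 = 1 μs.
Pipeline fill: first packet needs 3·t_tx to clear all hops; remaining 193 packets each add one t_tx.
Total = (3+194-1)·t_tx + 3·t_prop = 196·690.909 + 3·1 = 135000 μs.

135000 μs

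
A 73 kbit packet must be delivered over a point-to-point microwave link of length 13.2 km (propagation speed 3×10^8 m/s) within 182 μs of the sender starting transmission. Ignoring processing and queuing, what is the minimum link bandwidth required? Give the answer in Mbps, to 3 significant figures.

Propagation delay = 13200 / 300000000 = 44 μs.
Transmission budget = 182 − 44 = 138 μs.
R ≥ L / t_tx = 73000 bits / 0.000138 s = 529 Mbps.

529 Mbps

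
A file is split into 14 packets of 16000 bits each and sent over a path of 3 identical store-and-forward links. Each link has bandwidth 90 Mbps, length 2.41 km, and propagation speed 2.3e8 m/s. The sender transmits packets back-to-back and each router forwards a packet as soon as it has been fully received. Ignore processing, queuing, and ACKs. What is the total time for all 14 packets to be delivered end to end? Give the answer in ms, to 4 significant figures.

2.876 ms

Per-hop transmission t_tx = L/R = 16000/90000000 = 0.177778 ms.
Per-hop propagation t_prop = 2410/2.3e+08 = 0.0104783 ms.
Pipeline fill: first packet needs 3·t_tx to clear all hops; remaining 13 packets each add one t_tx.
Total = (3+14-1)·t_tx + 3·t_prop = 16·0.177778 + 3·0.0104783 = 2.876 ms.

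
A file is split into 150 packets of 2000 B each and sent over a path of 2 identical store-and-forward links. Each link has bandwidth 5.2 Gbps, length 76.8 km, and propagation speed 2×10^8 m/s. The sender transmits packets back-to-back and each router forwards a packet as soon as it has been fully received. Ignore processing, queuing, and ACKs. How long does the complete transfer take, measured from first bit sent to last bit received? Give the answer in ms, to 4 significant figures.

Per-hop transmission t_tx = L/R = 16000/5200000000 = 0.00307692 ms.
Per-hop propagation t_prop = 76800/200000000 = 0.384 ms.
Pipeline fill: first packet needs 2·t_tx to clear all hops; remaining 149 packets each add one t_tx.
Total = (2+150-1)·t_tx + 2·t_prop = 151·0.00307692 + 2·0.384 = 1.233 ms.

1.233 ms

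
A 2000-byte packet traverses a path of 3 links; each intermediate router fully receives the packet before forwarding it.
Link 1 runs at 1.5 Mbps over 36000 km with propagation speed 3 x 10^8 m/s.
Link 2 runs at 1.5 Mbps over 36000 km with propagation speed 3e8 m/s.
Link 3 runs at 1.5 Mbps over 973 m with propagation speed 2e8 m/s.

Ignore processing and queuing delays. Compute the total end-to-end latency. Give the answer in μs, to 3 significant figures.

L = 2000 × 8 = 16000 bits.
Transmission delay per hop = L/R = 16000/1500000 = 10666.7 μs; 3 hops → 32000 μs.
Propagation delays (d/s per hop): 120000, 120000, 4.865 μs; sum = 240005 μs.
End-to-end = 272000 μs.

272000 μs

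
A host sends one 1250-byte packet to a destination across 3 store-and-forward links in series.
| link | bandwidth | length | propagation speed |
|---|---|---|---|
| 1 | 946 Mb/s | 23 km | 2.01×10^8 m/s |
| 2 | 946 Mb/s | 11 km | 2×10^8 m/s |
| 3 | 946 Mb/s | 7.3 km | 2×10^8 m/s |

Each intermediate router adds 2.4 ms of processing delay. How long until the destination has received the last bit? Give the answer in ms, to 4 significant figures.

5.038 ms

L = 1250 × 8 = 10000 bits.
Transmission delay per hop = L/R = 10000/946000000 = 0.0105708 ms; 3 hops → 0.0317125 ms.
Propagation delays (d/s per hop): 0.114428, 0.055, 0.0365 ms; sum = 0.205928 ms.
Processing at 2 router(s): 2 × 2.4 ms = 4.8 ms.
End-to-end = 5.038 ms.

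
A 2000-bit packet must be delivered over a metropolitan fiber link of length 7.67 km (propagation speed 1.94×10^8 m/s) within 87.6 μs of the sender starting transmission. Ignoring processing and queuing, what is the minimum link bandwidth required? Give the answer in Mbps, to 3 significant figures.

41.6 Mbps

Propagation delay = 7670 / 194000000 = 39.5361 μs.
Transmission budget = 87.6 − 39.5361 = 48.0639 μs.
R ≥ L / t_tx = 2000 bits / 4.80639e-05 s = 41.6 Mbps.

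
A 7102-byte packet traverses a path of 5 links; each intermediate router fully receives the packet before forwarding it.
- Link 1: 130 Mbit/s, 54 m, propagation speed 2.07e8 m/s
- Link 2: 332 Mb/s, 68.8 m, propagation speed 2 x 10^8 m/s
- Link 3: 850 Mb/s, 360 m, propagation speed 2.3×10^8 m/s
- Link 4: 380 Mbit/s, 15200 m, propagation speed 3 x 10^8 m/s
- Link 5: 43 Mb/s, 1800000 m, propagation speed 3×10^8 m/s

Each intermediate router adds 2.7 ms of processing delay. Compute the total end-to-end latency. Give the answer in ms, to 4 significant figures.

L = 7102 × 8 = 56816 bits.
Transmission delays (L/R per hop): 0.437046, 0.171133, 0.0668424, 0.149516, 1.3213 ms; sum = 2.14584 ms.
Propagation delays (d/s per hop): 0.00026087, 0.000344, 0.00156522, 0.0506667, 6 ms; sum = 6.05284 ms.
Processing at 4 router(s): 4 × 2.7 ms = 10.8 ms.
End-to-end = 19.00 ms.

19.00 ms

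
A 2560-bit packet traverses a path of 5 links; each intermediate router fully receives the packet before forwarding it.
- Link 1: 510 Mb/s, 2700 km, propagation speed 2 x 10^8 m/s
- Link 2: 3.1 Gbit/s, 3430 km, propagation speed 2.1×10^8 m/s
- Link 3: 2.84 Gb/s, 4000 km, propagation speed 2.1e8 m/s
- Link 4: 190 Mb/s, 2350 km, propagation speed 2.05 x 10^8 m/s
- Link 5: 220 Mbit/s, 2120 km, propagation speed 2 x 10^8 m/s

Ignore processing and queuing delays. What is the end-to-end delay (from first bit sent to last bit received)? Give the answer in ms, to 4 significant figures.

70.98 ms

Transmission delays (L/R per hop): 0.00501961, 0.000825806, 0.000901408, 0.0134737, 0.0116364 ms; sum = 0.0318569 ms.
Propagation delays (d/s per hop): 13.5, 16.3333, 19.0476, 11.4634, 10.6 ms; sum = 70.9444 ms.
End-to-end = 70.98 ms.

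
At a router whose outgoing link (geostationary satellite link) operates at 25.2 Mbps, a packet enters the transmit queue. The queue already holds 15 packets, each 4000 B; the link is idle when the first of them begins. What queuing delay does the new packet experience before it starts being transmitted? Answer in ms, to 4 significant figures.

Each queued packet: L/R = 32000/25200000 = 1.26984 ms.
15 queued → 19.0476 ms.
Queuing delay = 19.05 ms.

19.05 ms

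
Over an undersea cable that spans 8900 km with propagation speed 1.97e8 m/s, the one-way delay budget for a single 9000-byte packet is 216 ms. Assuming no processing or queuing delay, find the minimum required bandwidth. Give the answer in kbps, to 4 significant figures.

421.5 kbps

L = 72000 bits.
Propagation delay = 8900000 / 197000000 = 45.1777 ms.
Transmission budget = 216 − 45.1777 = 170.822 ms.
R ≥ L / t_tx = 72000 bits / 0.170822 s = 421.5 kbps.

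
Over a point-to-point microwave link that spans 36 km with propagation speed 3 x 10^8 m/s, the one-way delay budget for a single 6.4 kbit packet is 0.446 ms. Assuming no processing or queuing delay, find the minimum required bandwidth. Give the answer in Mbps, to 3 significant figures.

Propagation delay = 36000 / 300000000 = 0.12 ms.
Transmission budget = 0.446 − 0.12 = 0.326 ms.
R ≥ L / t_tx = 6400 bits / 0.000326 s = 19.6 Mbps.

19.6 Mbps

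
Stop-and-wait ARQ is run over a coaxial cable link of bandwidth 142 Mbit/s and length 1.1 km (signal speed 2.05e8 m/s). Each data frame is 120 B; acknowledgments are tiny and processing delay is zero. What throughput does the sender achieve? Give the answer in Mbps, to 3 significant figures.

54.9 Mbps

t_tx = L/R = 960/142000000 = 6.76056e-06 s.
t_prop = 1100/2.05e+08 = 5.36585e-06 s; RTT = 1.07317e-05 s.
Cycle = t_tx + RTT = 1.74923e-05 s.
Throughput = L / cycle = 960 / 1.74923e-05 = 54.9 Mbps.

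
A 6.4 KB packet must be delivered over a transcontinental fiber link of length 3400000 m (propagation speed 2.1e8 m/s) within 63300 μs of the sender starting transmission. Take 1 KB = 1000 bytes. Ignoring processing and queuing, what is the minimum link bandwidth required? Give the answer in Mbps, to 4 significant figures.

L = 51200 bits.
Propagation delay = 3400000 / 210000000 = 16190.5 μs.
Transmission budget = 63300 − 16190.5 = 47109.5 μs.
R ≥ L / t_tx = 51200 bits / 0.0471095 s = 1.087 Mbps.

1.087 Mbps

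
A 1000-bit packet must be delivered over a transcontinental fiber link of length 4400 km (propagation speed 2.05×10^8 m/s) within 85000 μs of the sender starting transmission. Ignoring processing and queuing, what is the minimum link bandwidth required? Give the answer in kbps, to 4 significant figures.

15.74 kbps

Propagation delay = 4400000 / 2.05e+08 = 21463.4 μs.
Transmission budget = 85000 − 21463.4 = 63536.6 μs.
R ≥ L / t_tx = 1000 bits / 0.0635366 s = 15.74 kbps.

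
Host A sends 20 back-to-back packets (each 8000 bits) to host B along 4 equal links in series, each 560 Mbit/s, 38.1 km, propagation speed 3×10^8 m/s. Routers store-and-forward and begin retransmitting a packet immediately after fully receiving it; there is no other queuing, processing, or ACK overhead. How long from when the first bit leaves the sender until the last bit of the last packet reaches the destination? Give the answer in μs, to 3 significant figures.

Per-hop transmission t_tx = L/R = 8000/560000000 = 14.2857 μs.
Per-hop propagation t_prop = 38100/300000000 = 127 μs.
Pipeline fill: first packet needs 4·t_tx to clear all hops; remaining 19 packets each add one t_tx.
Total = (4+20-1)·t_tx + 4·t_prop = 23·14.2857 + 4·127 = 837 μs.

837 μs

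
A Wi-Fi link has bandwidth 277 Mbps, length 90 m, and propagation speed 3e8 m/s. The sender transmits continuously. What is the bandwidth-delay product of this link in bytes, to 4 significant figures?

Propagation delay = 90 / 300000000 = 3e-07 s.
BDP = R × t_prop = 277000000 × 3e-07 = 83.1 bits.
In bytes: 83.1/8 = 10.39 bytes.

10.39 bytes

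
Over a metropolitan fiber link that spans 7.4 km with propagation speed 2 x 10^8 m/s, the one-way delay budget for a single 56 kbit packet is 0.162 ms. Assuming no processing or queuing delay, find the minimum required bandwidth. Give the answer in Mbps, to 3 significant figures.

448 Mbps

Propagation delay = 7400 / 200000000 = 0.037 ms.
Transmission budget = 0.162 − 0.037 = 0.125 ms.
R ≥ L / t_tx = 56000 bits / 0.000125 s = 448 Mbps.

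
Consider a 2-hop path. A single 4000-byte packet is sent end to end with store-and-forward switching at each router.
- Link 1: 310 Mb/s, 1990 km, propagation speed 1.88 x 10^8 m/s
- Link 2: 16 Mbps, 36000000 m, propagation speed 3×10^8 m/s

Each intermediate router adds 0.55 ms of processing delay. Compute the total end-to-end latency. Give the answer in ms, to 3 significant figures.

133 ms

L = 4000 × 8 = 32000 bits.
Transmission delays (L/R per hop): 0.103226, 2 ms; sum = 2.10323 ms.
Propagation delays (d/s per hop): 10.5851, 120 ms; sum = 130.585 ms.
Processing at 1 router(s): 1 × 0.55 ms = 0.55 ms.
End-to-end = 133 ms.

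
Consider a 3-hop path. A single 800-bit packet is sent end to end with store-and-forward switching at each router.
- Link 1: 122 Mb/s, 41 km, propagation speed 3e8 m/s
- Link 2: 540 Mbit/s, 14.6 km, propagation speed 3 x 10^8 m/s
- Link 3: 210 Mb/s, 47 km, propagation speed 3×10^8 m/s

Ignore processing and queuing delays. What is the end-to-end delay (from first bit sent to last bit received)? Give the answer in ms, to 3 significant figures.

0.354 ms

Transmission delays (L/R per hop): 0.00655738, 0.00148148, 0.00380952 ms; sum = 0.0118484 ms.
Propagation delays (d/s per hop): 0.136667, 0.0486667, 0.156667 ms; sum = 0.342 ms.
End-to-end = 0.354 ms.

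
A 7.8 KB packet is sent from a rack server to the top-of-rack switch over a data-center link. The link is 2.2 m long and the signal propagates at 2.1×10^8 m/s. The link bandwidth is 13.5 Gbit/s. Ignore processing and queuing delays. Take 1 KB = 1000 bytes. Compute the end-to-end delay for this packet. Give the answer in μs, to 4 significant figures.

4.633 μs

L = 62400 bits.
Transmission delay = L/R = 62400 / 13500000000 = 4.62222 μs.
Propagation delay = d/s = 2.2 m / 210000000 m/s = 0.0104762 μs.
Total = 4.633 μs.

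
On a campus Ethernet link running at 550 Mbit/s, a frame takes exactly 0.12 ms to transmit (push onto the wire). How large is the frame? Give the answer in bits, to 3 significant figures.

L = R × t_tx = 550000000 b/s × 0.00012 s = 66000 bits.

66000 bits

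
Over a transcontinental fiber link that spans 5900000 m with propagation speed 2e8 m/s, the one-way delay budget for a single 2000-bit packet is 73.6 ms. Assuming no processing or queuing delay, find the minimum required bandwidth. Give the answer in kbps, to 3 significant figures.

Propagation delay = 5900000 / 200000000 = 29.5 ms.
Transmission budget = 73.6 − 29.5 = 44.1 ms.
R ≥ L / t_tx = 2000 bits / 0.0441 s = 45.4 kbps.

45.4 kbps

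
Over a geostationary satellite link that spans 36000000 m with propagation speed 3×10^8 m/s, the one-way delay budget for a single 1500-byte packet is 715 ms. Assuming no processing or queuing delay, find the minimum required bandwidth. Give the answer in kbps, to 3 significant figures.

L = 12000 bits.
Propagation delay = 36000000 / 300000000 = 120 ms.
Transmission budget = 715 − 120 = 595 ms.
R ≥ L / t_tx = 12000 bits / 0.595 s = 20.2 kbps.

20.2 kbps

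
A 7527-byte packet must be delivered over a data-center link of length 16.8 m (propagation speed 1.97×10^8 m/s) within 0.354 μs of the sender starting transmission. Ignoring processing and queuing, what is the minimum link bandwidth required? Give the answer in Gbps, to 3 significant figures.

224 Gbps

L = 60216 bits.
Propagation delay = 16.8 / 197000000 = 0.0852792 μs.
Transmission budget = 0.354 − 0.0852792 = 0.268721 μs.
R ≥ L / t_tx = 60216 bits / 2.68721e-07 s = 224 Gbps.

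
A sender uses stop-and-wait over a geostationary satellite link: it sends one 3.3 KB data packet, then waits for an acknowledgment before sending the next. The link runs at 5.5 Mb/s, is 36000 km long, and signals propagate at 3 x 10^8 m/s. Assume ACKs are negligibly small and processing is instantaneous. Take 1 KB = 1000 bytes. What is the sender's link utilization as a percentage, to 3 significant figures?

1.96 %

t_tx = L/R = 26400/5500000 = 0.0048 s.
t_prop = 36000000/300000000 = 0.12 s; RTT = 0.24 s.
Cycle = t_tx + RTT = 0.2448 s.
Utilization = t_tx / cycle = 0.0048/0.2448 = 1.96 %.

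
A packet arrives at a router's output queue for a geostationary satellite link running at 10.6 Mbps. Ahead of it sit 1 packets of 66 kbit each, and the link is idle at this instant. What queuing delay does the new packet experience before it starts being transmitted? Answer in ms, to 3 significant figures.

6.23 ms

Each queued packet: L/R = 66000/10600000 = 6.22642 ms.
1 queued → 6.22642 ms.
Queuing delay = 6.23 ms.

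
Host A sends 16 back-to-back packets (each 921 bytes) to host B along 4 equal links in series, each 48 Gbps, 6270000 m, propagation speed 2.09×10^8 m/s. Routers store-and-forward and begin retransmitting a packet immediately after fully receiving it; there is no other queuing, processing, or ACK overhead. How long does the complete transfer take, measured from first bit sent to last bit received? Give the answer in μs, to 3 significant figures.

Per-hop transmission t_tx = L/R = 7368/48000000000 = 0.1535 μs.
Per-hop propagation t_prop = 6270000/209000000 = 30000 μs.
Pipeline fill: first packet needs 4·t_tx to clear all hops; remaining 15 packets each add one t_tx.
Total = (4+16-1)·t_tx + 4·t_prop = 19·0.1535 + 4·30000 = 120000 μs.

120000 μs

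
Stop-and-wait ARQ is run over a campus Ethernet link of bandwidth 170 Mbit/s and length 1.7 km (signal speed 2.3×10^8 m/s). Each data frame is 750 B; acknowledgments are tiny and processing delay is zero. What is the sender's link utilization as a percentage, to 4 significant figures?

t_tx = L/R = 6000/170000000 = 3.52941e-05 s.
t_prop = 1700/2.3e+08 = 7.3913e-06 s; RTT = 1.47826e-05 s.
Cycle = t_tx + RTT = 5.00767e-05 s.
Utilization = t_tx / cycle = 3.52941e-05/5.00767e-05 = 70.48 %.

70.48 %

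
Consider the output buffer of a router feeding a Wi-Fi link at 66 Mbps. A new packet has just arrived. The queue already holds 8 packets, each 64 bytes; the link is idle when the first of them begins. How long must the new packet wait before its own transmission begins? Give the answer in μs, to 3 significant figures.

62.1 μs

Each queued packet: L/R = 512/66000000 = 7.75758 μs.
8 queued → 62.0606 μs.
Queuing delay = 62.1 μs.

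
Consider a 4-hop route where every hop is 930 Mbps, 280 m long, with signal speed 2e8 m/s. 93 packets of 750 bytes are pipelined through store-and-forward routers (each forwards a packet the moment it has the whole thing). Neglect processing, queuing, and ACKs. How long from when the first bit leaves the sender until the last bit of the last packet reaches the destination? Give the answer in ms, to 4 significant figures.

0.6250 ms

Per-hop transmission t_tx = L/R = 6000/930000000 = 0.00645161 ms.
Per-hop propagation t_prop = 280/200000000 = 0.0014 ms.
Pipeline fill: first packet needs 4·t_tx to clear all hops; remaining 92 packets each add one t_tx.
Total = (4+93-1)·t_tx + 4·t_prop = 96·0.00645161 + 4·0.0014 = 0.6250 ms.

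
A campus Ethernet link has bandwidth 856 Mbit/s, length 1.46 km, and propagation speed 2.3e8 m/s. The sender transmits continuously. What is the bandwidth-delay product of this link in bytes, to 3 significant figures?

Propagation delay = 1460 / 2.3e+08 = 6.34783e-06 s.
BDP = R × t_prop = 856000000 × 6.34783e-06 = 5433.74 bits.
In bytes: 5433.74/8 = 679 bytes.

679 bytes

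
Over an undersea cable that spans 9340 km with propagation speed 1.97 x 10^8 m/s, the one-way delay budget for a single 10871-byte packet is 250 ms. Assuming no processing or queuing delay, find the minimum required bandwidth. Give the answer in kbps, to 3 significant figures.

429 kbps

L = 86968 bits.
Propagation delay = 9340000 / 197000000 = 47.4112 ms.
Transmission budget = 250 − 47.4112 = 202.589 ms.
R ≥ L / t_tx = 86968 bits / 0.202589 s = 429 kbps.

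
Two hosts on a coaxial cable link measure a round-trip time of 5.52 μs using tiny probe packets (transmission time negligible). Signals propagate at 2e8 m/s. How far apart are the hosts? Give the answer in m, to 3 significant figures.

One-way propagation = RTT/2 = 2.76 μs.
d = s × t = 200000000 × 2.76e-06 = 552 m.

552 m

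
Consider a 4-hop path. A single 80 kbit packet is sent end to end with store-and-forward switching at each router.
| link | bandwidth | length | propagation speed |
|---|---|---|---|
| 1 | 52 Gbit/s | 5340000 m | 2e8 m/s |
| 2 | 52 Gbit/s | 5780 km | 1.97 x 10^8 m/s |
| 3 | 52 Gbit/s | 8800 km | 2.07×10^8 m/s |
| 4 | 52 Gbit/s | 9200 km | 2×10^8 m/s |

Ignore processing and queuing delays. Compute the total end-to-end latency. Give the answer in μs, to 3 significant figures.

145000 μs

L = 80000 bits.
Transmission delay per hop = L/R = 80000/52000000000 = 1.53846 μs; 4 hops → 6.15385 μs.
Propagation delays (d/s per hop): 26700, 29340.1, 42512.1, 46000 μs; sum = 144552 μs.
End-to-end = 145000 μs.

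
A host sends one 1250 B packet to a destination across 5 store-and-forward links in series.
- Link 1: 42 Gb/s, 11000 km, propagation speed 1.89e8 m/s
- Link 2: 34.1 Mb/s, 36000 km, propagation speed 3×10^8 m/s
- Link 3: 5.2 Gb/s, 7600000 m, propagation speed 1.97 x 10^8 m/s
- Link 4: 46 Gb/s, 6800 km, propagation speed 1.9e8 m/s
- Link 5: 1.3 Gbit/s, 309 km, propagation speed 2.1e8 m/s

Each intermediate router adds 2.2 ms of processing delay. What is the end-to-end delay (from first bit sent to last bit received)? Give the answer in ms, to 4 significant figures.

263.1 ms

L = 1250 × 8 = 10000 bits.
Transmission delays (L/R per hop): 0.000238095, 0.293255, 0.00192308, 0.000217391, 0.00769231 ms; sum = 0.303326 ms.
Propagation delays (d/s per hop): 58.2011, 120, 38.5787, 35.7895, 1.47143 ms; sum = 254.041 ms.
Processing at 4 router(s): 4 × 2.2 ms = 8.8 ms.
End-to-end = 263.1 ms.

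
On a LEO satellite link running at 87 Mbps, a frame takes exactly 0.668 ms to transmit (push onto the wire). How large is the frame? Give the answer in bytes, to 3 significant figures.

7260 bytes

L = R × t_tx = 87000000 b/s × 0.000668 s = 58116 bits.
In bytes: 58116 / 8 = 7260 bytes.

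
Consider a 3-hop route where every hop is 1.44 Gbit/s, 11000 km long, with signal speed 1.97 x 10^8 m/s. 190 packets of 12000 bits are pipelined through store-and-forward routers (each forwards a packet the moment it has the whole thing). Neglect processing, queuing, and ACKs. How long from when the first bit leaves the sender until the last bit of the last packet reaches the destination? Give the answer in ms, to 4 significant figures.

169.1 ms

Per-hop transmission t_tx = L/R = 12000/1440000000 = 0.00833333 ms.
Per-hop propagation t_prop = 11000000/197000000 = 55.8376 ms.
Pipeline fill: first packet needs 3·t_tx to clear all hops; remaining 189 packets each add one t_tx.
Total = (3+190-1)·t_tx + 3·t_prop = 192·0.00833333 + 3·55.8376 = 169.1 ms.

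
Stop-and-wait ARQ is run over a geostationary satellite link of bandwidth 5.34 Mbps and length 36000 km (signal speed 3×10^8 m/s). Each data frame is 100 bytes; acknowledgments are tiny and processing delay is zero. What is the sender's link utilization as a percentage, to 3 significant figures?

0.0624 %

t_tx = L/R = 800/5340000 = 0.000149813 s.
t_prop = 36000000/300000000 = 0.12 s; RTT = 0.24 s.
Cycle = t_tx + RTT = 0.24015 s.
Utilization = t_tx / cycle = 0.000149813/0.24015 = 0.0624 %.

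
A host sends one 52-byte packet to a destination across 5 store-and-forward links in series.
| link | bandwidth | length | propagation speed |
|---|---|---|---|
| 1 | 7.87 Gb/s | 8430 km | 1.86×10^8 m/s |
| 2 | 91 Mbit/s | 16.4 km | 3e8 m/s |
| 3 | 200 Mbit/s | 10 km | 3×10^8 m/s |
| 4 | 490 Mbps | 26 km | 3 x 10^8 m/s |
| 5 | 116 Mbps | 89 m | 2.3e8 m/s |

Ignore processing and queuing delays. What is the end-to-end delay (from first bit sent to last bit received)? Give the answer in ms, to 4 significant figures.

45.51 ms

L = 52 × 8 = 416 bits.
Transmission delays (L/R per hop): 5.2859e-05, 0.00457143, 0.00208, 0.00084898, 0.00358621 ms; sum = 0.0111395 ms.
Propagation delays (d/s per hop): 45.3226, 0.0546667, 0.0333333, 0.0866667, 0.000386957 ms; sum = 45.4976 ms.
End-to-end = 45.51 ms.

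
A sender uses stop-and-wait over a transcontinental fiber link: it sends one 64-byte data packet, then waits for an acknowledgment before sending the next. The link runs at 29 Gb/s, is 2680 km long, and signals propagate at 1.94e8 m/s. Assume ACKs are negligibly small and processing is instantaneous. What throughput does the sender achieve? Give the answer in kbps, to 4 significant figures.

t_tx = L/R = 512/29000000000 = 1.76552e-08 s.
t_prop = 2680000/194000000 = 0.0138144 s; RTT = 0.0276289 s.
Cycle = t_tx + RTT = 0.0276289 s.
Throughput = L / cycle = 512 / 0.0276289 = 18.53 kbps.

18.53 kbps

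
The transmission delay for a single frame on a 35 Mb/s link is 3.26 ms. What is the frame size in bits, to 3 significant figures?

114000 bits

L = R × t_tx = 35000000 b/s × 0.00326 s = 114100 bits.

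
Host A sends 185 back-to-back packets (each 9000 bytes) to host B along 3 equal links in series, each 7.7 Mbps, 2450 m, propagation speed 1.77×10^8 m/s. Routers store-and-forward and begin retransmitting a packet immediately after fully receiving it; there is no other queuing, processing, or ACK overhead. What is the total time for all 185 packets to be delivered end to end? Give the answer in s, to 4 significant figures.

Per-hop transmission t_tx = L/R = 72000/7700000 = 0.00935065 s.
Per-hop propagation t_prop = 2450/177000000 = 1.38418e-05 s.
Pipeline fill: first packet needs 3·t_tx to clear all hops; remaining 184 packets each add one t_tx.
Total = (3+185-1)·t_tx + 3·t_prop = 187·0.00935065 + 3·1.38418e-05 = 1.749 s.

1.749 s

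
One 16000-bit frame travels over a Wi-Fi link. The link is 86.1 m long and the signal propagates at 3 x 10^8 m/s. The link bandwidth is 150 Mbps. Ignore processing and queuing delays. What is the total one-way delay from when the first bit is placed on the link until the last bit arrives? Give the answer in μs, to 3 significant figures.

107 μs

Transmission delay = L/R = 16000 / 150000000 = 106.667 μs.
Propagation delay = d/s = 86.1 m / 300000000 m/s = 0.287 μs.
Total = 107 μs.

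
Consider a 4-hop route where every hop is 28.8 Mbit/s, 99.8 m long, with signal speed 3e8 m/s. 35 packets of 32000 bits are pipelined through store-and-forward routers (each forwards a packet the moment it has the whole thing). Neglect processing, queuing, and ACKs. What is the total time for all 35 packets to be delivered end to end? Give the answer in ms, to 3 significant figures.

42.2 ms

Per-hop transmission t_tx = L/R = 32000/28800000 = 1.11111 ms.
Per-hop propagation t_prop = 99.8/300000000 = 0.000332667 ms.
Pipeline fill: first packet needs 4·t_tx to clear all hops; remaining 34 packets each add one t_tx.
Total = (4+35-1)·t_tx + 4·t_prop = 38·1.11111 + 4·0.000332667 = 42.2 ms.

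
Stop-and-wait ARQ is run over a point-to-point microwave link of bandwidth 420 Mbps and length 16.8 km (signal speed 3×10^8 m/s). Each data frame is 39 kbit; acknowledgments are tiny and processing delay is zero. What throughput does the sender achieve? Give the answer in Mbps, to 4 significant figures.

190.4 Mbps

t_tx = L/R = 39000/420000000 = 9.28571e-05 s.
t_prop = 16800/300000000 = 5.6e-05 s; RTT = 0.000112 s.
Cycle = t_tx + RTT = 0.000204857 s.
Throughput = L / cycle = 39000 / 0.000204857 = 190.4 Mbps.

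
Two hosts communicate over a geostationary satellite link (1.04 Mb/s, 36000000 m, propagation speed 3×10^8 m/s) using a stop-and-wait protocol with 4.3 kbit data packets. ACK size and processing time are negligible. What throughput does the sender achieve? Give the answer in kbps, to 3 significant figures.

17.6 kbps

t_tx = L/R = 4300/1040000 = 0.00413462 s.
t_prop = 36000000/300000000 = 0.12 s; RTT = 0.24 s.
Cycle = t_tx + RTT = 0.244135 s.
Throughput = L / cycle = 4300 / 0.244135 = 17.6 kbps.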